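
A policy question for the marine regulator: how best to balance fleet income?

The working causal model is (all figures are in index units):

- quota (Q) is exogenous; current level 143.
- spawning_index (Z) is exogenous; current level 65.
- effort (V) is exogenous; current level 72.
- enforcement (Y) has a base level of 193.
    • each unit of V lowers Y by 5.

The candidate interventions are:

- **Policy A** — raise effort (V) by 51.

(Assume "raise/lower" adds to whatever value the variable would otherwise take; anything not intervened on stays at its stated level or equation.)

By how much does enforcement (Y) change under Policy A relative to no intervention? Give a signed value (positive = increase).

-255

Baseline:
  V = 72
  Y = 193 − 5·72 = -167
Policy A (V + 51):
  V = 72 + 51 = 123
  Y = 193 − 5·123 = -422
Change in Y: -422 − (-167) = -255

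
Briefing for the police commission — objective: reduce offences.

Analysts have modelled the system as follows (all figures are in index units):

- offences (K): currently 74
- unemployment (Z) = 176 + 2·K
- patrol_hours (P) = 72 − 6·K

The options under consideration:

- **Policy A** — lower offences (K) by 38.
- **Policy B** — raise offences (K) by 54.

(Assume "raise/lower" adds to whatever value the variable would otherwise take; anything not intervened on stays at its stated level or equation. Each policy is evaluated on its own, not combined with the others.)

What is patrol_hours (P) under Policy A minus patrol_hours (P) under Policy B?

Policy A (K − 38):
  K = 74 − 38 = 36
  P = 72 − 6·36 = -144
Policy B (K + 54):
  K = 74 + 54 = 128
  P = 72 − 6·128 = -696
P: -144 − (-696) = 552

552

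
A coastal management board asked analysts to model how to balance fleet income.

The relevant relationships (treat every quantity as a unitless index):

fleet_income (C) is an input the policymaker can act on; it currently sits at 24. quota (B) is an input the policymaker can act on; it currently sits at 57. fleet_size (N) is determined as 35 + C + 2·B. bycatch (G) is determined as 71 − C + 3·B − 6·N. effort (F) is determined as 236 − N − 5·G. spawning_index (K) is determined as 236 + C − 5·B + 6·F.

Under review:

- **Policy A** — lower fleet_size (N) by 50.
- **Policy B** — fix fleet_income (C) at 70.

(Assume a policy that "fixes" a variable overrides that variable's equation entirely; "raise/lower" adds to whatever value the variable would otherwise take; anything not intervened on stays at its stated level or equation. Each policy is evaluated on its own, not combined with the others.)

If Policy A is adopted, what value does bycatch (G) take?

Policy A (N − 50):
  C = 24
  B = 57
  N = 35 + 24 + 2·57 (−50 from intervention) = 123
  G = 71 − 24 + 3·57 − 6·123 = -520

-520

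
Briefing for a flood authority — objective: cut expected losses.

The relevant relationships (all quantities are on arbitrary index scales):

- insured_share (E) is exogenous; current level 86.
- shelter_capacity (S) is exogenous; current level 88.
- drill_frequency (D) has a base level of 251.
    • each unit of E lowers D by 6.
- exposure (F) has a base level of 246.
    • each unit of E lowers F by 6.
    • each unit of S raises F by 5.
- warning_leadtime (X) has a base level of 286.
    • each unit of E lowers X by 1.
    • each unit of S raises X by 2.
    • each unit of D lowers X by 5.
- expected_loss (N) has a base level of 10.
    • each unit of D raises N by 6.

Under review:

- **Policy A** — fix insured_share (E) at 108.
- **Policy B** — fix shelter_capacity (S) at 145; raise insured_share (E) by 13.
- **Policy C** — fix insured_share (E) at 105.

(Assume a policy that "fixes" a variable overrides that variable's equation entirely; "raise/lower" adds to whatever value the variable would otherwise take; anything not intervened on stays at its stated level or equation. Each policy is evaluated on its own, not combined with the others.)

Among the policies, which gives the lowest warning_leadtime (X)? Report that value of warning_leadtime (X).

2192

Policy A (E := 108):
  E = 108
  S = 88
  D = 251 − 6·108 = -397
  X = 286 − 108 + 2·88 − 5·(-397) = 2339
Policy B (S := 145, E + 13):
  E = 86 + 13 = 99
  S = 145
  D = 251 − 6·99 = -343
  X = 286 − 99 + 2·145 − 5·(-343) = 2192
Policy C (E := 105):
  E = 105
  S = 88
  D = 251 − 6·105 = -379
  X = 286 − 105 + 2·88 − 5·(-379) = 2252
Comparing — Policy A: X=2339, Policy B: X=2192, Policy C: X=2252. Lowest is 2192 (Policy B).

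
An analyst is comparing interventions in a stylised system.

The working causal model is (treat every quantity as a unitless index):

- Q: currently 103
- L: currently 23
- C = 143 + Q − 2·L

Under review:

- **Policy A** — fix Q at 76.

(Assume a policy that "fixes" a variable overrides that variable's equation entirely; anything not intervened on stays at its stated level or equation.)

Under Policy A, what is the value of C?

Policy A (Q := 76):
  Q = 76
  L = 23
  C = 143 + 76 − 2·23 = 173

173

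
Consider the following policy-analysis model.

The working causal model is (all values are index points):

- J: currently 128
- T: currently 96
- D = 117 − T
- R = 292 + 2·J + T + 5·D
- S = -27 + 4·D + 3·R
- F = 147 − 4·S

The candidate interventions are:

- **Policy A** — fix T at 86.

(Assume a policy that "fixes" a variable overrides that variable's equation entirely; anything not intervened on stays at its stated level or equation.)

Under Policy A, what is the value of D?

Policy A (T := 86):
  T = 86
  D = 117 − 86 = 31

31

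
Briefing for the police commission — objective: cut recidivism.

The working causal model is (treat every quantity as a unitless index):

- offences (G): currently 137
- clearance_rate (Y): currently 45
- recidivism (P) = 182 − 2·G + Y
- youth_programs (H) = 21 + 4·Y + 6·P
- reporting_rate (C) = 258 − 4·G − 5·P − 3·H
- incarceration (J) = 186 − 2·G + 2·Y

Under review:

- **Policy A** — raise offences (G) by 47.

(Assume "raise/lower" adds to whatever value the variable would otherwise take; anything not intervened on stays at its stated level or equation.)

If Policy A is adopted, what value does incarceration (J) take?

Policy A (G + 47):
  G = 137 + 47 = 184
  Y = 45
  J = 186 − 2·184 + 2·45 = -92

-92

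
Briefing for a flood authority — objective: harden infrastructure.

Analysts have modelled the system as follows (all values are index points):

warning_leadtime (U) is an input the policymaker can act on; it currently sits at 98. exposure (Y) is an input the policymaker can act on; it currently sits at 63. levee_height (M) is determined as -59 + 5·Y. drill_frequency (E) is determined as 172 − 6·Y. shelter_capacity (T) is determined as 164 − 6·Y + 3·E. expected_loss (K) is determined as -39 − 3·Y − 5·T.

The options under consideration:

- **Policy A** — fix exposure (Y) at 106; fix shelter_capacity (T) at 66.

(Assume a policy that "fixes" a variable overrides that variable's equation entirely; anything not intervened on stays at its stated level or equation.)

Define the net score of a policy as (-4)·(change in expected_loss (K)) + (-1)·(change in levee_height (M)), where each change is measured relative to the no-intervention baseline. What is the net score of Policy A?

18261

Baseline:
  Y = 63
  M = -59 + 5·63 = 256
  E = 172 − 6·63 = -206
  T = 164 − 6·63 + 3·(-206) = -832
  K = -39 − 3·63 − 5·(-832) = 3932
Policy A (Y := 106, T := 66):
  Y = 106
  M = -59 + 5·106 = 471
  E = 172 − 6·106 = -464
  T = 66
  K = -39 − 3·106 − 5·66 = -687
ΔK = -687 − 3932 = -4619; ΔM = 471 − 256 = 215
Score = (-4)·(-4619) + (-1)·215 = 18261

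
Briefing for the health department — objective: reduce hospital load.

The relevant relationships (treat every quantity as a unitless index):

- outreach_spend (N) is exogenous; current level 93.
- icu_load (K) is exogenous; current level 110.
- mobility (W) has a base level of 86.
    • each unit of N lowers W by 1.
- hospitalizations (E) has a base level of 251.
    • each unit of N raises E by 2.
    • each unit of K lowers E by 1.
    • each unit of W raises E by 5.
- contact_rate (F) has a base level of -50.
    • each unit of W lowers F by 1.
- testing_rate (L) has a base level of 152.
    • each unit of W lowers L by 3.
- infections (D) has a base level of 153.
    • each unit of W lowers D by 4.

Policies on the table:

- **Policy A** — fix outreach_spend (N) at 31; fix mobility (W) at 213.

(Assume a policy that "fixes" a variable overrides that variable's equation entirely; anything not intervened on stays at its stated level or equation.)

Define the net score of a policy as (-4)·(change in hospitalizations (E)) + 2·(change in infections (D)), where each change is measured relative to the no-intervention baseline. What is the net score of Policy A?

-5664

Baseline:
  N = 93
  K = 110
  W = 86 − 93 = -7
  E = 251 + 2·93 − 110 + 5·(-7) = 292
  D = 153 − 4·(-7) = 181
Policy A (N := 31, W := 213):
  N = 31
  K = 110
  W = 213
  E = 251 + 2·31 − 110 + 5·213 = 1268
  D = 153 − 4·213 = -699
ΔE = 1268 − 292 = 976; ΔD = -699 − 181 = -880
Score = (-4)·976 + 2·(-880) = -5664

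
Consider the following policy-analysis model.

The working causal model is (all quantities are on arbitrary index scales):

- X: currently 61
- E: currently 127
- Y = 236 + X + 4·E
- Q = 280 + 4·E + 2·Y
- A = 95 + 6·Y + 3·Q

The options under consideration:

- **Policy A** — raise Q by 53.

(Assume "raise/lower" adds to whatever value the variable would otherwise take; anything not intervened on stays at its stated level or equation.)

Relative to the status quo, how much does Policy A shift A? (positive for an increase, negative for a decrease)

159

Baseline:
  X = 61
  E = 127
  Y = 236 + 61 + 4·127 = 805
  Q = 280 + 4·127 + 2·805 = 2398
  A = 95 + 6·805 + 3·2398 = 12119
Policy A (Q + 53):
  X = 61
  E = 127
  Y = 236 + 61 + 4·127 = 805
  Q = 280 + 4·127 + 2·805 (+53 from intervention) = 2451
  A = 95 + 6·805 + 3·2451 = 12278
Change in A: 12278 − 12119 = 159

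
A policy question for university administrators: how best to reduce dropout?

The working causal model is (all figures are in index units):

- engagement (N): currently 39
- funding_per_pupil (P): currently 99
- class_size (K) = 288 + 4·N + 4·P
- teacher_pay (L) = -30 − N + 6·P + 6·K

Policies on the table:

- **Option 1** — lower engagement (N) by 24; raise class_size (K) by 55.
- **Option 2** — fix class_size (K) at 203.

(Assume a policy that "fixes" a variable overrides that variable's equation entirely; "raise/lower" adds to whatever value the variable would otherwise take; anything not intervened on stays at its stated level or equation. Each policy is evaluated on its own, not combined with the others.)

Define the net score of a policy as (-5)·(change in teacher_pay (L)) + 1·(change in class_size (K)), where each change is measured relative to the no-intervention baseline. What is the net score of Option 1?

1069

Baseline:
  N = 39
  P = 99
  K = 288 + 4·39 + 4·99 = 840
  L = -30 − 39 + 6·99 + 6·840 = 5565
Option 1 (N − 24, K + 55):
  N = 39 − 24 = 15
  P = 99
  K = 288 + 4·15 + 4·99 (+55 from intervention) = 799
  L = -30 − 15 + 6·99 + 6·799 = 5343
ΔL = 5343 − 5565 = -222; ΔK = 799 − 840 = -41
Score = (-5)·(-222) + 1·(-41) = 1069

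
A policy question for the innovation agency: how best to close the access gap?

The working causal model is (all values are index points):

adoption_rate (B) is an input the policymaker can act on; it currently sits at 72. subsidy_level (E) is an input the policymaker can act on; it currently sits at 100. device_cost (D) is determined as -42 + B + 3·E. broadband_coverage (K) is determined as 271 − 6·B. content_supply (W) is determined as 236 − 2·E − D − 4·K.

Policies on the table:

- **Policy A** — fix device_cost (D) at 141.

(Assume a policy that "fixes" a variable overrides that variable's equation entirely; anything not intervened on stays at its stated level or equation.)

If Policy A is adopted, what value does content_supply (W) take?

539

Policy A (D := 141):
  B = 72
  E = 100
  D = 141
  K = 271 − 6·72 = -161
  W = 236 − 2·100 − 141 − 4·(-161) = 539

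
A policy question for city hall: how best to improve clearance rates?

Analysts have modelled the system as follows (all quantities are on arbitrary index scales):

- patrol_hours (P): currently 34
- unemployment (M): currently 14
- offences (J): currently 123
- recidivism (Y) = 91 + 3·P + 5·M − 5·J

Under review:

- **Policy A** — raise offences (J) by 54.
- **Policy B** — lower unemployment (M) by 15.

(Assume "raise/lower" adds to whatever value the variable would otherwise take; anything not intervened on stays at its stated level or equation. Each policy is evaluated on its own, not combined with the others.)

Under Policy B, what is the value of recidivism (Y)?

-427

Policy B (M − 15):
  P = 34
  M = 14 − 15 = -1
  J = 123
  Y = 91 + 3·34 + 5·(-1) − 5·123 = -427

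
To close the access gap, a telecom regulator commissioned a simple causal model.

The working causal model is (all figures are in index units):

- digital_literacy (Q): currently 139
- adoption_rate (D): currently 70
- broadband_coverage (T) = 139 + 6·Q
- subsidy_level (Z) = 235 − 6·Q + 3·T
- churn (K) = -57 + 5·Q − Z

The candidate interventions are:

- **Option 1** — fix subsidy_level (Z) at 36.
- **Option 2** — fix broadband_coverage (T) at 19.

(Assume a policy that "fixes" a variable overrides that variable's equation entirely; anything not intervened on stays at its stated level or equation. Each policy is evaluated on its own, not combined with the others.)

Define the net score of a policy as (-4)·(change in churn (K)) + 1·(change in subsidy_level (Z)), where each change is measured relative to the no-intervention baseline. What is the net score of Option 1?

Baseline:
  Q = 139
  T = 139 + 6·139 = 973
  Z = 235 − 6·139 + 3·973 = 2320
  K = -57 + 5·139 − 2320 = -1682
Option 1 (Z := 36):
  Q = 139
  T = 139 + 6·139 = 973
  Z = 36
  K = -57 + 5·139 − 36 = 602
ΔK = 602 − (-1682) = 2284; ΔZ = 36 − 2320 = -2284
Score = (-4)·2284 + 1·(-2284) = -11420

-11420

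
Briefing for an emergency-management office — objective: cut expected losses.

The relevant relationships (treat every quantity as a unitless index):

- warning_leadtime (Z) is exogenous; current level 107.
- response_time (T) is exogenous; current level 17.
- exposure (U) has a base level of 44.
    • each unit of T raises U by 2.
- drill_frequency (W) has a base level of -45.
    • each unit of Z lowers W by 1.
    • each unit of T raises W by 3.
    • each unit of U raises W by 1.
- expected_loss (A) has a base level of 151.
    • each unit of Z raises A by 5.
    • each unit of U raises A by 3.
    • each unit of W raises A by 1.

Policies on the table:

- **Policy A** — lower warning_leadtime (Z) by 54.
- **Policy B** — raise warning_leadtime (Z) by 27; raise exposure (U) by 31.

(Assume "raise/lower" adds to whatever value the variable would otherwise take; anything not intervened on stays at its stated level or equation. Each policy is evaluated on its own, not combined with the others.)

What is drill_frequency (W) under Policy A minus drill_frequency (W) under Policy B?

50

Policy A (Z − 54):
  Z = 107 − 54 = 53
  T = 17
  U = 44 + 2·17 = 78
  W = -45 − 53 + 3·17 + 78 = 31
Policy B (Z + 27, U + 31):
  Z = 107 + 27 = 134
  T = 17
  U = 44 + 2·17 (+31 from intervention) = 109
  W = -45 − 134 + 3·17 + 109 = -19
W: 31 − (-19) = 50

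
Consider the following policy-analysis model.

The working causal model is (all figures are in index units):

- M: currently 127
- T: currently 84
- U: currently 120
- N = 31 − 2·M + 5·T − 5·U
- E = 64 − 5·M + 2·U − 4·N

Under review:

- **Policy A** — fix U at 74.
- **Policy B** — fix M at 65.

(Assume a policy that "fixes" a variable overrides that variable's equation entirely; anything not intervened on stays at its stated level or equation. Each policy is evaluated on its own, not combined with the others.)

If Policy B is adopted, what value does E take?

1095

Policy B (M := 65):
  M = 65
  T = 84
  U = 120
  N = 31 − 2·65 + 5·84 − 5·120 = -279
  E = 64 − 5·65 + 2·120 − 4·(-279) = 1095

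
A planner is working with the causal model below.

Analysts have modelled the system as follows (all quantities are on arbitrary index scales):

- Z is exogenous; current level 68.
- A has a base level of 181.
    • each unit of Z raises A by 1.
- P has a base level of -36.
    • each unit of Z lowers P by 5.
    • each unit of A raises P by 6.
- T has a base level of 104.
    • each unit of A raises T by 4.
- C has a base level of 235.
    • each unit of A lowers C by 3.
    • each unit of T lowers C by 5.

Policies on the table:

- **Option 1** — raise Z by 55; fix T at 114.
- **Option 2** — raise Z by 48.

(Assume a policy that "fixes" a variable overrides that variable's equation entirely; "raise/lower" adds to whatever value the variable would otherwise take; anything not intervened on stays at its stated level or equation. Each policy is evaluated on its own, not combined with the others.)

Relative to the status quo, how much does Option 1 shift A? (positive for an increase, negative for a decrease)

55

Baseline:
  Z = 68
  A = 181 + 68 = 249
Option 1 (Z + 55, T := 114):
  Z = 68 + 55 = 123
  A = 181 + 123 = 304
Change in A: 304 − 249 = 55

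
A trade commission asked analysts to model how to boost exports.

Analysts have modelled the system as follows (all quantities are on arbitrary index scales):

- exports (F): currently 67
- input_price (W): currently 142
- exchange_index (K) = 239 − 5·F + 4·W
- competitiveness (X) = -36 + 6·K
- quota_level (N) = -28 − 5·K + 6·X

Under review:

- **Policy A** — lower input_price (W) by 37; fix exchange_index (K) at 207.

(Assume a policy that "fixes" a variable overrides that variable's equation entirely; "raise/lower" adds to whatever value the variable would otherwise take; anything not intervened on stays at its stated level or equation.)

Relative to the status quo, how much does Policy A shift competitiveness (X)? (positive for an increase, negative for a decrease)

Baseline:
  F = 67
  W = 142
  K = 239 − 5·67 + 4·142 = 472
  X = -36 + 6·472 = 2796
Policy A (W − 37, K := 207):
  F = 67
  W = 142 − 37 = 105
  K = 207
  X = -36 + 6·207 = 1206
Change in X: 1206 − 2796 = -1590

-1590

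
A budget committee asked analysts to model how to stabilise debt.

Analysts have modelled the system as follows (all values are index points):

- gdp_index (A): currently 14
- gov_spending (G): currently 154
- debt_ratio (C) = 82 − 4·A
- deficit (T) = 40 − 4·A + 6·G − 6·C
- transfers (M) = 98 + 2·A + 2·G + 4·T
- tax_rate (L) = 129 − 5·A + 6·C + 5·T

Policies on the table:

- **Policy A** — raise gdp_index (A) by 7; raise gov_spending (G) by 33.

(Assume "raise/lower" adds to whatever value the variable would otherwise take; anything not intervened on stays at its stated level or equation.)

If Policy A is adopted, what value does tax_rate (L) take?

5462

Policy A (A + 7, G + 33):
  A = 14 + 7 = 21
  G = 154 + 33 = 187
  C = 82 − 4·21 = -2
  T = 40 − 4·21 + 6·187 − 6·(-2) = 1090
  L = 129 − 5·21 + 6·(-2) + 5·1090 = 5462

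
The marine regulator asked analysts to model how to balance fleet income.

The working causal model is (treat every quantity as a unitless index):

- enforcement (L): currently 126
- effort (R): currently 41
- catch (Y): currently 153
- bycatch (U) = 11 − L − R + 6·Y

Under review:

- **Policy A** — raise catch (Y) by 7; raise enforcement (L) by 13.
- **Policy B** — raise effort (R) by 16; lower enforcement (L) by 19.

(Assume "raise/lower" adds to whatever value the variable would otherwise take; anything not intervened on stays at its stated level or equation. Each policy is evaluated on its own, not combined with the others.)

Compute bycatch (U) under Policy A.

Policy A (Y + 7, L + 13):
  L = 126 + 13 = 139
  R = 41
  Y = 153 + 7 = 160
  U = 11 − 139 − 41 + 6·160 = 791

791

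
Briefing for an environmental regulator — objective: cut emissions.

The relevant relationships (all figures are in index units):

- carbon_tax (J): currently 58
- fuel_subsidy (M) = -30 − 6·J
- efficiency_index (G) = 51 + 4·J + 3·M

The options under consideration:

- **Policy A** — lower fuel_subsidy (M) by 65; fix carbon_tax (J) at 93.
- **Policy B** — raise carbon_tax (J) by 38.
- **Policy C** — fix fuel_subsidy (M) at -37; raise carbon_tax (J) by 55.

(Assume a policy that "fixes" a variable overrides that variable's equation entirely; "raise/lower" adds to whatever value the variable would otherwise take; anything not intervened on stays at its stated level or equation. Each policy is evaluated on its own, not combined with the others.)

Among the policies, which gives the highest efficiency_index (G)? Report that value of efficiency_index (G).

392

Policy A (M − 65, J := 93):
  J = 93
  M = -30 − 6·93 (−65 from intervention) = -653
  G = 51 + 4·93 + 3·(-653) = -1536
Policy B (J + 38):
  J = 58 + 38 = 96
  M = -30 − 6·96 = -606
  G = 51 + 4·96 + 3·(-606) = -1383
Policy C (M := -37, J + 55):
  J = 58 + 55 = 113
  M = -37
  G = 51 + 4·113 + 3·(-37) = 392
Comparing — Policy A: G=-1536, Policy B: G=-1383, Policy C: G=392. Highest is 392 (Policy C).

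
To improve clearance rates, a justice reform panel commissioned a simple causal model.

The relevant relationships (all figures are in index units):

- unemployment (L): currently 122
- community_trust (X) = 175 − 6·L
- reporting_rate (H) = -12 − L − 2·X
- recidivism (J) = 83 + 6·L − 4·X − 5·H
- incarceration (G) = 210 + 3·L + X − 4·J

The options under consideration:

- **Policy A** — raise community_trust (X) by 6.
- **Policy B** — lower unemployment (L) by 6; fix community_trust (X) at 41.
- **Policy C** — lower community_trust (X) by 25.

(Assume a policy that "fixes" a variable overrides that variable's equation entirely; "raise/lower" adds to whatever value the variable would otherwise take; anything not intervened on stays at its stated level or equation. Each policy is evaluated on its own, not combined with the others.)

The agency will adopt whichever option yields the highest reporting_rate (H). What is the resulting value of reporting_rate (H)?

Policy A (X + 6):
  L = 122
  X = 175 − 6·122 (+6 from intervention) = -551
  H = -12 − 122 − 2·(-551) = 968
Policy B (L − 6, X := 41):
  L = 122 − 6 = 116
  X = 41
  H = -12 − 116 − 2·41 = -210
Policy C (X − 25):
  L = 122
  X = 175 − 6·122 (−25 from intervention) = -582
  H = -12 − 122 − 2·(-582) = 1030
Comparing — Policy A: H=968, Policy B: H=-210, Policy C: H=1030. Highest is 1030 (Policy C).

1030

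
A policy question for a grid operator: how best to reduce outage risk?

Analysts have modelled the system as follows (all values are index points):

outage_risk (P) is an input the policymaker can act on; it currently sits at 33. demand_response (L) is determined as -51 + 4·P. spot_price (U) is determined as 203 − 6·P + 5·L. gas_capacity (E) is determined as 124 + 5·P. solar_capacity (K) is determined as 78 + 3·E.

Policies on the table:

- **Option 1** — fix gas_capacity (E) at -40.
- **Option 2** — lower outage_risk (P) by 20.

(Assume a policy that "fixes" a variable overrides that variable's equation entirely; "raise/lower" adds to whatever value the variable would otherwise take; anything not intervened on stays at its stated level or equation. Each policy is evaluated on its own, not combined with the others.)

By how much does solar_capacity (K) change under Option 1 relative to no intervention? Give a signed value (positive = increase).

-987

Baseline:
  P = 33
  E = 124 + 5·33 = 289
  K = 78 + 3·289 = 945
Option 1 (E := -40):
  P = 33
  E = -40
  K = 78 + 3·(-40) = -42
Change in K: -42 − 945 = -987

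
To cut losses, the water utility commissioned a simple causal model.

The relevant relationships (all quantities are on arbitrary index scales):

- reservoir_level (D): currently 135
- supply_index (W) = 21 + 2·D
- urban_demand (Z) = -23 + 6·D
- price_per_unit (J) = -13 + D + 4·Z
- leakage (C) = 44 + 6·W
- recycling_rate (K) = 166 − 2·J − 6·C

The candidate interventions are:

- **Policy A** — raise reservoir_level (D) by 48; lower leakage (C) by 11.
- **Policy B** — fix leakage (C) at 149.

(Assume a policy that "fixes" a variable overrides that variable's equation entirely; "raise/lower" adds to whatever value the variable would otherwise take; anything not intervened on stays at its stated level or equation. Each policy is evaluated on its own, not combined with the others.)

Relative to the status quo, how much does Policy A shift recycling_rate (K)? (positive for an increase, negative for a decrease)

Baseline:
  D = 135
  W = 21 + 2·135 = 291
  Z = -23 + 6·135 = 787
  J = -13 + 135 + 4·787 = 3270
  C = 44 + 6·291 = 1790
  K = 166 − 2·3270 − 6·1790 = -17114
Policy A (D + 48, C − 11):
  D = 135 + 48 = 183
  W = 21 + 2·183 = 387
  Z = -23 + 6·183 = 1075
  J = -13 + 183 + 4·1075 = 4470
  C = 44 + 6·387 (−11 from intervention) = 2355
  K = 166 − 2·4470 − 6·2355 = -22904
Change in K: -22904 − (-17114) = -5790

-5790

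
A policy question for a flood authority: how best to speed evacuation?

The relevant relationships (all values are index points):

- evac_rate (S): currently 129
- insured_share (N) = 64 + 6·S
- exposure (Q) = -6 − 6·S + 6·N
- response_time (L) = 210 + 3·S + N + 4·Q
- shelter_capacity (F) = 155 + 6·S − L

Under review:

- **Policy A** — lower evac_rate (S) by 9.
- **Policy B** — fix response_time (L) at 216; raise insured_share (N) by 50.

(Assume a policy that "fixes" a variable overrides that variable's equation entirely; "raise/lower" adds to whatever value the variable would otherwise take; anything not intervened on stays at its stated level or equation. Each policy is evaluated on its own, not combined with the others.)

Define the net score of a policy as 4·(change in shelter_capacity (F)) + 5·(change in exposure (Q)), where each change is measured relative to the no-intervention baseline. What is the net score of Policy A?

3078

Baseline:
  S = 129
  N = 64 + 6·129 = 838
  Q = -6 − 6·129 + 6·838 = 4248
  L = 210 + 3·129 + 838 + 4·4248 = 18427
  F = 155 + 6·129 − 18427 = -17498
Policy A (S − 9):
  S = 129 − 9 = 120
  N = 64 + 6·120 = 784
  Q = -6 − 6·120 + 6·784 = 3978
  L = 210 + 3·120 + 784 + 4·3978 = 17266
  F = 155 + 6·120 − 17266 = -16391
ΔF = -16391 − (-17498) = 1107; ΔQ = 3978 − 4248 = -270
Score = 4·1107 + 5·(-270) = 3078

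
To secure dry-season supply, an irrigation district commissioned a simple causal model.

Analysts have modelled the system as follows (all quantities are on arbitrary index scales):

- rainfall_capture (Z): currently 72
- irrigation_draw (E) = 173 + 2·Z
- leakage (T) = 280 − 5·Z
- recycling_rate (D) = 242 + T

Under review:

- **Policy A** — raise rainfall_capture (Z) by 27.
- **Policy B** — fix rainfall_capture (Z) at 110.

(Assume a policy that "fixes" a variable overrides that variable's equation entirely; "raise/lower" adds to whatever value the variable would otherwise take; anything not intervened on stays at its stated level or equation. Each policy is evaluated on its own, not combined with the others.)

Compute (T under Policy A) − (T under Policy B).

55

Policy A (Z + 27):
  Z = 72 + 27 = 99
  T = 280 − 5·99 = -215
Policy B (Z := 110):
  Z = 110
  T = 280 − 5·110 = -270
T: -215 − (-270) = 55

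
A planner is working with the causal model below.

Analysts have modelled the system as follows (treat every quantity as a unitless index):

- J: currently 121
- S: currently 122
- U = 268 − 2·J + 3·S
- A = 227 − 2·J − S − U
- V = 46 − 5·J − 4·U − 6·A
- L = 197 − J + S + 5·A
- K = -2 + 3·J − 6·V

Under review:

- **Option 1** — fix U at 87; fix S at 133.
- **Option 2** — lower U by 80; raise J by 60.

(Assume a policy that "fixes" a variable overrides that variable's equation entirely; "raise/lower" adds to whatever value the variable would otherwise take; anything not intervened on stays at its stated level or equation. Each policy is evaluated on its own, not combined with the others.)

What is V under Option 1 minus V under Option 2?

-564

Option 1 (U := 87, S := 133):
  J = 121
  S = 133
  U = 87
  A = 227 − 2·121 − 133 − 87 = -235
  V = 46 − 5·121 − 4·87 − 6·(-235) = 503
Option 2 (U − 80, J + 60):
  J = 121 + 60 = 181
  S = 122
  U = 268 − 2·181 + 3·122 (−80 from intervention) = 192
  A = 227 − 2·181 − 122 − 192 = -449
  V = 46 − 5·181 − 4·192 − 6·(-449) = 1067
V: 503 − 1067 = -564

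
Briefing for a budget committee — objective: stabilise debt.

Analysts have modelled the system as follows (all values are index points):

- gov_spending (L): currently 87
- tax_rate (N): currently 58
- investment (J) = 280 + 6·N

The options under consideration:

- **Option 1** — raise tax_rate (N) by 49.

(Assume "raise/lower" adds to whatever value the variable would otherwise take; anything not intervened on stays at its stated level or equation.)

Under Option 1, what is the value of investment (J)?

Option 1 (N + 49):
  N = 58 + 49 = 107
  J = 280 + 6·107 = 922

922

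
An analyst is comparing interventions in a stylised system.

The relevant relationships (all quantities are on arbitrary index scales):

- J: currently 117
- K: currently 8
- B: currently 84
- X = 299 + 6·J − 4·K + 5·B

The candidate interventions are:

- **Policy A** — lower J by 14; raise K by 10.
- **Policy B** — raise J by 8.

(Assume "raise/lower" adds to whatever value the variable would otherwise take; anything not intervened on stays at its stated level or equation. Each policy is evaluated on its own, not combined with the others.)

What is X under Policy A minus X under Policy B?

Policy A (J − 14, K + 10):
  J = 117 − 14 = 103
  K = 8 + 10 = 18
  B = 84
  X = 299 + 6·103 − 4·18 + 5·84 = 1265
Policy B (J + 8):
  J = 117 + 8 = 125
  K = 8
  B = 84
  X = 299 + 6·125 − 4·8 + 5·84 = 1437
X: 1265 − 1437 = -172

-172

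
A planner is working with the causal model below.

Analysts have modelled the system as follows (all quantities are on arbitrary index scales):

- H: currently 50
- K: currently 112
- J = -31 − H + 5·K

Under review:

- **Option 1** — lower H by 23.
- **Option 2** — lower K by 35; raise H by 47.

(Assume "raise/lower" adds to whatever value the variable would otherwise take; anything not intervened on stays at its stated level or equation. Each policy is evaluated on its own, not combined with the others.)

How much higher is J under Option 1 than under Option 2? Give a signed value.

Option 1 (H − 23):
  H = 50 − 23 = 27
  K = 112
  J = -31 − 27 + 5·112 = 502
Option 2 (K − 35, H + 47):
  H = 50 + 47 = 97
  K = 112 − 35 = 77
  J = -31 − 97 + 5·77 = 257
J: 502 − 257 = 245

245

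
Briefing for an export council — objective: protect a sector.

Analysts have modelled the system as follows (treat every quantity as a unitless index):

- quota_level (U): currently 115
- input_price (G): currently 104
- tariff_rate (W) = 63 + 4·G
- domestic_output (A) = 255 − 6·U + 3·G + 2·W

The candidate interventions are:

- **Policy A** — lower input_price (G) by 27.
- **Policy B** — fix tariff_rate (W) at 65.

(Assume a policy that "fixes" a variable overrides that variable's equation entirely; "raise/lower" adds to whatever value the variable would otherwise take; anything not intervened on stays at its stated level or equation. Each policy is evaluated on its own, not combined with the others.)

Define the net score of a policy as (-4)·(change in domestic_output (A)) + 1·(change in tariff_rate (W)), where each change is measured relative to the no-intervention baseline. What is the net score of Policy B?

Baseline:
  U = 115
  G = 104
  W = 63 + 4·104 = 479
  A = 255 − 6·115 + 3·104 + 2·479 = 835
Policy B (W := 65):
  U = 115
  G = 104
  W = 65
  A = 255 − 6·115 + 3·104 + 2·65 = 7
ΔA = 7 − 835 = -828; ΔW = 65 − 479 = -414
Score = (-4)·(-828) + 1·(-414) = 2898

2898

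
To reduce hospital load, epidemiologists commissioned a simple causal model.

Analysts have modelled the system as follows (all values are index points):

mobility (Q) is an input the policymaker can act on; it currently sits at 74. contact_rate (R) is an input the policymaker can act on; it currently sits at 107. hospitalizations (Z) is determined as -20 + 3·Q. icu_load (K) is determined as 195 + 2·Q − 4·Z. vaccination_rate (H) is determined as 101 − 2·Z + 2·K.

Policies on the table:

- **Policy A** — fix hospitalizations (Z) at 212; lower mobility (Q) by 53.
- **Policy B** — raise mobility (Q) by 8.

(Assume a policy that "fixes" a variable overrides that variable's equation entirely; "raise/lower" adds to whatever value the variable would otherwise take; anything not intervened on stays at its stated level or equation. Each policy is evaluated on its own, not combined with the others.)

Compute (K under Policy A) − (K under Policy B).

Policy A (Z := 212, Q − 53):
  Q = 74 − 53 = 21
  Z = 212
  K = 195 + 2·21 − 4·212 = -611
Policy B (Q + 8):
  Q = 74 + 8 = 82
  Z = -20 + 3·82 = 226
  K = 195 + 2·82 − 4·226 = -545
K: -611 − (-545) = -66

-66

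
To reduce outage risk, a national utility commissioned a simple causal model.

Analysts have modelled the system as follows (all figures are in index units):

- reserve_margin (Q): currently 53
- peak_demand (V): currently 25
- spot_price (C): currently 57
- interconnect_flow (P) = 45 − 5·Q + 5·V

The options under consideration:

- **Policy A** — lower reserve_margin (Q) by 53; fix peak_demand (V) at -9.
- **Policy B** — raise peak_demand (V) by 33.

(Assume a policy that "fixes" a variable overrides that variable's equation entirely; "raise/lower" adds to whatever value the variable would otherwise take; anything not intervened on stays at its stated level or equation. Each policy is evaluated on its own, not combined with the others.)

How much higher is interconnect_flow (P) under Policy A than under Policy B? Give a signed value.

-70

Policy A (Q − 53, V := -9):
  Q = 53 − 53 = 0
  V = -9
  P = 45 − 5·0 + 5·(-9) = 0
Policy B (V + 33):
  Q = 53
  V = 25 + 33 = 58
  P = 45 − 5·53 + 5·58 = 70
P: 0 − 70 = -70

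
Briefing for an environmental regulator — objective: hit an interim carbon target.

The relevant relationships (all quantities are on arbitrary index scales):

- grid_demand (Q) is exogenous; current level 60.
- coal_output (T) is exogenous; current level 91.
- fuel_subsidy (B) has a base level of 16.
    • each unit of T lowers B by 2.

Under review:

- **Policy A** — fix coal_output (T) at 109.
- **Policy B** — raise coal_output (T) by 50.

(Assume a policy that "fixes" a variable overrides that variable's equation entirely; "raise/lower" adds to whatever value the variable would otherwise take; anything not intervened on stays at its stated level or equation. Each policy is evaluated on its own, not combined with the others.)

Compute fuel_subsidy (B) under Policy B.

-266

Policy B (T + 50):
  T = 91 + 50 = 141
  B = 16 − 2·141 = -266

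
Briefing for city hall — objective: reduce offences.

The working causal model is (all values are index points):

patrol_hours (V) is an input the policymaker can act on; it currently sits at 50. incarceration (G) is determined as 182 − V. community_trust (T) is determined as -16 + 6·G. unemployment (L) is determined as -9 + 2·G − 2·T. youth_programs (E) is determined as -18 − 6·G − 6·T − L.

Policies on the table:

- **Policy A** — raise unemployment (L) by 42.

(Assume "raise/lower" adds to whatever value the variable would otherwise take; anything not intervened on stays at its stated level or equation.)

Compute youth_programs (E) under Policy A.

-4211

Policy A (L + 42):
  V = 50
  G = 182 − 50 = 132
  T = -16 + 6·132 = 776
  L = -9 + 2·132 − 2·776 (+42 from intervention) = -1255
  E = -18 − 6·132 − 6·776 − (-1255) = -4211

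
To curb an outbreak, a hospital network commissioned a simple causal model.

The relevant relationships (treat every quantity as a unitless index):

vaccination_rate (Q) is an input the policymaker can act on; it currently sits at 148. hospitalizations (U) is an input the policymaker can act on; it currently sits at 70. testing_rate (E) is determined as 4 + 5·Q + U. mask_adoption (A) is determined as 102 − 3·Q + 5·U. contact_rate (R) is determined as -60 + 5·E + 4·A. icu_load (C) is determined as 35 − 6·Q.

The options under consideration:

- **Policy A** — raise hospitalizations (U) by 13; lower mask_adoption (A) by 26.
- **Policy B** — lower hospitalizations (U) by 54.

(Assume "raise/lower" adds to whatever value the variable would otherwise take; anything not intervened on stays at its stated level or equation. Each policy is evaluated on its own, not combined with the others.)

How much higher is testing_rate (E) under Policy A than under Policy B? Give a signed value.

67

Policy A (U + 13, A − 26):
  Q = 148
  U = 70 + 13 = 83
  E = 4 + 5·148 + 83 = 827
Policy B (U − 54):
  Q = 148
  U = 70 − 54 = 16
  E = 4 + 5·148 + 16 = 760
E: 827 − 760 = 67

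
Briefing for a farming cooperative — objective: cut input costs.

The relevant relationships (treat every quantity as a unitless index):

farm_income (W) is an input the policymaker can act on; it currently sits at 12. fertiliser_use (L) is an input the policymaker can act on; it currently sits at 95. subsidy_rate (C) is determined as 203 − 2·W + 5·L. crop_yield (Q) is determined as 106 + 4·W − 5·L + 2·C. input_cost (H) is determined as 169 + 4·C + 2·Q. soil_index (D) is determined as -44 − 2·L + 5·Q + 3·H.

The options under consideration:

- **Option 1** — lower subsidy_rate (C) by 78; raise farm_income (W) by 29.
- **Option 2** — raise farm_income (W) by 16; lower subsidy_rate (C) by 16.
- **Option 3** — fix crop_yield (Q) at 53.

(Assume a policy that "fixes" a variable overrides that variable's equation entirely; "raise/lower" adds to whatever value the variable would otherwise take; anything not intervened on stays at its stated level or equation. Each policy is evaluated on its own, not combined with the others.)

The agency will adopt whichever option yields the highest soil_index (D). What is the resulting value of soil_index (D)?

Option 1 (C − 78, W + 29):
  W = 12 + 29 = 41
  L = 95
  C = 203 − 2·41 + 5·95 (−78 from intervention) = 518
  Q = 106 + 4·41 − 5·95 + 2·518 = 831
  H = 169 + 4·518 + 2·831 = 3903
  D = -44 − 2·95 + 5·831 + 3·3903 = 15630
Option 2 (W + 16, C − 16):
  W = 12 + 16 = 28
  L = 95
  C = 203 − 2·28 + 5·95 (−16 from intervention) = 606
  Q = 106 + 4·28 − 5·95 + 2·606 = 955
  H = 169 + 4·606 + 2·955 = 4503
  D = -44 − 2·95 + 5·955 + 3·4503 = 18050
Option 3 (Q := 53):
  W = 12
  L = 95
  C = 203 − 2·12 + 5·95 = 654
  Q = 53
  H = 169 + 4·654 + 2·53 = 2891
  D = -44 − 2·95 + 5·53 + 3·2891 = 8704
Comparing — Option 1: D=15630, Option 2: D=18050, Option 3: D=8704. Highest is 18050 (Option 2).

18050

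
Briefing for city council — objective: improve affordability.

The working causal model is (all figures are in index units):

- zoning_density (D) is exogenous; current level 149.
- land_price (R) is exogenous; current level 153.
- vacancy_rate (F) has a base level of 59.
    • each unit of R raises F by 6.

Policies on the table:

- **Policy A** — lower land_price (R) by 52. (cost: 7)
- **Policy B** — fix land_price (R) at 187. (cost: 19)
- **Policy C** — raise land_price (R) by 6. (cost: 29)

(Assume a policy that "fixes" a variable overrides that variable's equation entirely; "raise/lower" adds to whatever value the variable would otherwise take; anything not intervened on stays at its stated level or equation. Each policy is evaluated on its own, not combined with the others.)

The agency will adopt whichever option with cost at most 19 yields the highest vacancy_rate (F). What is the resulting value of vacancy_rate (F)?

Policy A (R − 52):
  R = 153 − 52 = 101
  F = 59 + 6·101 = 665
Policy B (R := 187):
  R = 187
  F = 59 + 6·187 = 1181
Comparing — Policy A: F=665, Policy B: F=1181. Highest is 1181 (Policy B).

1181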